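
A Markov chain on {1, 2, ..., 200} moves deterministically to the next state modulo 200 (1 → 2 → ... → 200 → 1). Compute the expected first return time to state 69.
E[T_69 | X_0 = 69] = 200

The chain cycles deterministically, so starting at state 69 it returns in exactly 200 steps. Equivalently, the stationary distribution is uniform π_j = 1/200 for every state j, so by Kac's formula E[T_69] = 1/π_69 = 200.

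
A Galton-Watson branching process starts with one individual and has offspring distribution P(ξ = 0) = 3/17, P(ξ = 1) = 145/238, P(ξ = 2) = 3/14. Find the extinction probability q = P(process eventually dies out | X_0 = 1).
q = 14/17

The pgf is f(s) = 3/17 + 145/238·s + 3/14·s². The extinction probability q is the smallest fixed point of f in [0, 1]. Setting s = f(s):
  3/14·s² + (145/238 − 1)·s + 3/17 = 0
  3/14·s² − (3/17 + 3/14)·s + 3/17 = 0
which factors as (s − 1)·(3/14·s − 3/17) = 0, giving roots s = 1 and s = (3/17)/(3/14) = 14/17.
Mean offspring μ = 145/238 + 2·3/14 = 247/238 > 1 (supercritical), so q < 1. The extinction probability is the smaller root: q = (3/17)/(3/14) = 14/17.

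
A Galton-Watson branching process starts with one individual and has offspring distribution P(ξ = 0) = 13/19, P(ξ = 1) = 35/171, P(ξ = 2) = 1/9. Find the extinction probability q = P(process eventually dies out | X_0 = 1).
q = 1

Mean offspring μ = 0·13/19 + 1·35/171 + 2·1/9 = 73/171 ≤ 1. For μ ≤ 1 with offspring not concentrated at 1, the Galton-Watson process goes extinct almost surely, so q = 1.
(Algebraic check: The pgf is f(s) = 13/19 + 35/171·s + 1/9·s². The extinction probability q is the smallest fixed point of f in [0, 1]. Setting s = f(s):
  1/9·s² + (35/171 − 1)·s + 13/19 = 0
  1/9·s² − (13/19 + 1/9)·s + 13/19 = 0
which factors as (s − 1)·(1/9·s − 13/19) = 0, giving roots s = 1 and s = (13/19)/(1/9) = 117/19. Since 117/19 ≥ 1, the smallest root in [0, 1] is s = 1.)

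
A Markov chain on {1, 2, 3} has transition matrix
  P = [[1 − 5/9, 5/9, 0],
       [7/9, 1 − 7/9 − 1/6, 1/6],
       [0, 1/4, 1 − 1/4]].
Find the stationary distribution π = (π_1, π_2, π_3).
π = (21/46, 15/46, 5/23)

This is a birth-death chain on three states, which satisfies detailed balance: π_1 · P_{12} = π_2 · P_{21} and π_2 · P_{23} = π_3 · P_{32}.
From π_1 · 5/9 = π_2 · 7/9: π_2/π_1 = (5/9)/(7/9) = 5/7.
From π_2 · 1/6 = π_3 · 1/4: π_3/π_2 = (1/6)/(1/4) = 2/3.
Take π_1 proportional to 1; then unnormalized π = (1, 5/7, 10/21). Normalize by dividing by the sum 46/21:
  π = (21/46, 15/46, 5/23).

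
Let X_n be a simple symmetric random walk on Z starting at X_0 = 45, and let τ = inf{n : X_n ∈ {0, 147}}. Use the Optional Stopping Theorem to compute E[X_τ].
E[X_τ] = 45

X_n is a martingale and τ is a bounded-mean stopping time (indeed τ is finite a.s. with bounded expectation since the walk is in a bounded region). By the OST, E[X_τ] = E[X_0] = 45. Equivalently: E[X_τ] = 147 · P(hit 147 first) + 0 · P(hit 0 first) = 147 · (45/147) = 45.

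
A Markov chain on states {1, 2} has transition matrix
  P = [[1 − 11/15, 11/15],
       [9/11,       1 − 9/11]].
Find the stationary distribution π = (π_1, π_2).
π_1 = 135/256, π_2 = 121/256

Solve πP = π with π_1 + π_2 = 1. From πP = π: π_1 · (1 − 11/15) + π_2 · 9/11 = π_1 ⇒ π_2 · 9/11 = π_1 · 11/15 ⇒ π_2/π_1 = (11/15)/(9/11) = 121/135. Together with π_1 + π_2 = 1:
  π_1 = (9/11)/(11/15 + 9/11) = (9/11)/(256/165) = 135/256,
  π_2 = (11/15)/(11/15 + 9/11) = (11/15)/(256/165) = 121/256.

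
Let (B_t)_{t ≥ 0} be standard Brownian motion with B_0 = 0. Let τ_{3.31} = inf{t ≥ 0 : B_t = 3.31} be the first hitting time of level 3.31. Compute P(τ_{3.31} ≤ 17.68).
P(τ_{3.31} ≤ 17.68) = 2(1 − Φ(3.31/√17.68)) = 2(1 − Φ(0.7872)) ≈ 0.4312

By the reflection principle for standard BM, P(τ_b ≤ t) = 2 · P(B_t ≥ b). Since B_t ~ N(0, t), P(B_t ≥ 3.31) = 1 − Φ(3.31/√t) = 1 − Φ(3.31/√17.68) = 1 − Φ(0.7872) ≈ 0.21558. Doubling: P(τ_{3.31} ≤ 17.68) ≈ 2 · 0.21558 = 0.43116 ≈ 0.4312.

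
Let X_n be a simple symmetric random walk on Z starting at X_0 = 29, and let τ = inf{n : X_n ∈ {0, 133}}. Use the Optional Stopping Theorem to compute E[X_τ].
E[X_τ] = 29

X_n is a martingale and τ is a bounded-mean stopping time (indeed τ is finite a.s. with bounded expectation since the walk is in a bounded region). By the OST, E[X_τ] = E[X_0] = 29. Equivalently: E[X_τ] = 133 · P(hit 133 first) + 0 · P(hit 0 first) = 133 · (29/133) = 29.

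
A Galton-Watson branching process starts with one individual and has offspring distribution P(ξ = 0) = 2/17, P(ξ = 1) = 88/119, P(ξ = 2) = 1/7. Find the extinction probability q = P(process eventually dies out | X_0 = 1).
q = 14/17

The pgf is f(s) = 2/17 + 88/119·s + 1/7·s². The extinction probability q is the smallest fixed point of f in [0, 1]. Setting s = f(s):
  1/7·s² + (88/119 − 1)·s + 2/17 = 0
  1/7·s² − (2/17 + 1/7)·s + 2/17 = 0
which factors as (s − 1)·(1/7·s − 2/17) = 0, giving roots s = 1 and s = (2/17)/(1/7) = 14/17.
Mean offspring μ = 88/119 + 2·1/7 = 122/119 > 1 (supercritical), so q < 1. The extinction probability is the smaller root: q = (2/17)/(1/7) = 14/17.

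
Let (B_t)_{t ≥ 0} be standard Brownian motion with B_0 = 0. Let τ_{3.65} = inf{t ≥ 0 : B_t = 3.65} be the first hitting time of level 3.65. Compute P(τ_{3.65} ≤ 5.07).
P(τ_{3.65} ≤ 5.07) = 2(1 − Φ(3.65/√5.07)) = 2(1 − Φ(1.6210)) ≈ 0.1050

By the reflection principle for standard BM, P(τ_b ≤ t) = 2 · P(B_t ≥ b). Since B_t ~ N(0, t), P(B_t ≥ 3.65) = 1 − Φ(3.65/√t) = 1 − Φ(3.65/√5.07) = 1 − Φ(1.6210) ≈ 0.05251. Doubling: P(τ_{3.65} ≤ 5.07) ≈ 2 · 0.05251 = 0.10502 ≈ 0.1050.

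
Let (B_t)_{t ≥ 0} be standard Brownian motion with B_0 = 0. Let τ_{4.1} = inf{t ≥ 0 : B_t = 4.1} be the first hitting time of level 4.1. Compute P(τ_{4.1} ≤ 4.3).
P(τ_{4.1} ≤ 4.3) = 2(1 − Φ(4.1/√4.3)) = 2(1 − Φ(1.9772)) ≈ 0.0480

By the reflection principle for standard BM, P(τ_b ≤ t) = 2 · P(B_t ≥ b). Since B_t ~ N(0, t), P(B_t ≥ 4.1) = 1 − Φ(4.1/√t) = 1 − Φ(4.1/√4.3) = 1 − Φ(1.9772) ≈ 0.02401. Doubling: P(τ_{4.1} ≤ 4.3) ≈ 2 · 0.02401 = 0.04802 ≈ 0.0480.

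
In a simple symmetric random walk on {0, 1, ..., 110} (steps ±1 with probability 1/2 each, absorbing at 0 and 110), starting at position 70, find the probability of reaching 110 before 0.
P(hit 110 before 0) = 70/110 = 7/11

Let u_k = P(hit 110 before 0 | start at k). Then u_0 = 0, u_110 = 1, and u_k = u_{k-1}/2 + u_{k+1}/2 for 1 ≤ k ≤ 109. This harmonic recurrence is solved by u_k = k/110, giving u_70 = 70/110 = 7/11.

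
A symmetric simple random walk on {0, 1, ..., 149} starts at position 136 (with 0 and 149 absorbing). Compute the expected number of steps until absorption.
E[τ | X_0 = 136] = 1768

Let v_k = E[τ | X_0 = k]. Boundary: v_0 = v_149 = 0. Recurrence: v_k = 1 + (v_{k-1} + v_{k+1})/2 for 1 ≤ k ≤ 148. The particular solution to v_k − (v_{k-1} + v_{k+1})/2 = 1 is v_k = −k^2. Adding homogeneous solution A + B k and matching boundaries gives v_k = k (149 − k). Substituting k = 136: v_136 = 136 · 13 = 1768.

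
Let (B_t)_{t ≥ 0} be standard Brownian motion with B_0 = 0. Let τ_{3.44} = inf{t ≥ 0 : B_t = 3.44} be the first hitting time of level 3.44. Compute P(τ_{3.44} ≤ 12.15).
P(τ_{3.44} ≤ 12.15) = 2(1 − Φ(3.44/√12.15)) = 2(1 − Φ(0.9869)) ≈ 0.3237

By the reflection principle for standard BM, P(τ_b ≤ t) = 2 · P(B_t ≥ b). Since B_t ~ N(0, t), P(B_t ≥ 3.44) = 1 − Φ(3.44/√t) = 1 − Φ(3.44/√12.15) = 1 − Φ(0.9869) ≈ 0.16185. Doubling: P(τ_{3.44} ≤ 12.15) ≈ 2 · 0.16185 = 0.32370 ≈ 0.3237.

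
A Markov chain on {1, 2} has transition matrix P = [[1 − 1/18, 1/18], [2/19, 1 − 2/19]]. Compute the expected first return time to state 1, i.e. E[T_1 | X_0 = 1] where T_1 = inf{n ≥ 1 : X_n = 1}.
E[T_1 | X_0 = 1] = 1/π_1 = 55/36

For an irreducible recurrent Markov chain with stationary distribution π, E[T_i | X_0 = i] = 1/π_i (Kac's formula). Here π_1 = (2/19)/(1/18 + 2/19) = (2/19)/(55/342) = 36/55, so E[T_1 | X_0 = 1] = 1/π_1 = (1/18 + 2/19)/(2/19) = (55/342)/(2/19) = 55/36.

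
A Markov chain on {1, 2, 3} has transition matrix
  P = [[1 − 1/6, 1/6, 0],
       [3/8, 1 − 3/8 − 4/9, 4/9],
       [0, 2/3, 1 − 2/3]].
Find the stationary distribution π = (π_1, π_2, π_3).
π = (27/47, 12/47, 8/47)

This is a birth-death chain on three states, which satisfies detailed balance: π_1 · P_{12} = π_2 · P_{21} and π_2 · P_{23} = π_3 · P_{32}.
From π_1 · 1/6 = π_2 · 3/8: π_2/π_1 = (1/6)/(3/8) = 4/9.
From π_2 · 4/9 = π_3 · 2/3: π_3/π_2 = (4/9)/(2/3) = 2/3.
Take π_1 proportional to 1; then unnormalized π = (1, 4/9, 8/27). Normalize by dividing by the sum 47/27:
  π = (27/47, 12/47, 8/47).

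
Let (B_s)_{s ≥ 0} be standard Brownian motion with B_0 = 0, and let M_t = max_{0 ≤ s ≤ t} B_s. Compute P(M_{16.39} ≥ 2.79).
P(M_{16.39} ≥ 2.79) = 2·P(B_{16.39} ≥ 2.79) = 2(1 − Φ(2.79/√16.39)) ≈ 0.4907

By the reflection principle for Brownian motion, P(M_t ≥ a) = 2 · P(B_t ≥ a) for a ≥ 0. Since B_t ~ N(0, t), P(B_t ≥ 2.79) = 1 − Φ(2.79/√t) = 1 − Φ(2.79/√16.39) = 1 − Φ(0.6892). So
  P(M_{16.39} ≥ 2.79) = 2(1 − Φ(0.6892)) ≈ 0.4907.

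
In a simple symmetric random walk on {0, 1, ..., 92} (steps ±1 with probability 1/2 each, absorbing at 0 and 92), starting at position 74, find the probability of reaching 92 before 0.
P(hit 92 before 0) = 74/92 = 37/46

Let u_k = P(hit 92 before 0 | start at k). Then u_0 = 0, u_92 = 1, and u_k = u_{k-1}/2 + u_{k+1}/2 for 1 ≤ k ≤ 91. This harmonic recurrence is solved by u_k = k/92, giving u_74 = 74/92 = 37/46.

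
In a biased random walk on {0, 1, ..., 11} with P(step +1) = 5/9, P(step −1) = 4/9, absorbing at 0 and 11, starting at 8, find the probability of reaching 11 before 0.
P(hit 11 before 0) = (1 − (4/5)^8) / (1 − (4/5)^11) = 40636125/44633821

Let u_k denote P(reach 11 before 0 | start at k). Boundary: u_0 = 0, u_11 = 1. Recurrence: u_k = 5/9·u_{k+1} + 4/9·u_{k-1} for 1 ≤ k ≤ 10. Try u_k = A + B·r^k with r = q/p = (4/9)/(5/9) = 4/5. Substitution satisfies the recurrence; boundary conditions give:
  u_k = (1 − r^k) / (1 − r^N) = (1 − (4/5)^8) / (1 − (4/5)^11) = 40636125/44633821.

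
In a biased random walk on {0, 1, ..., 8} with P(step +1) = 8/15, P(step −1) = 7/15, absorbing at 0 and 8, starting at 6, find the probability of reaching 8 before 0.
P(hit 8 before 0) = (1 − (7/8)^6) / (1 − (7/8)^8) = 616512/734161

Let u_k denote P(reach 8 before 0 | start at k). Boundary: u_0 = 0, u_8 = 1. Recurrence: u_k = 8/15·u_{k+1} + 7/15·u_{k-1} for 1 ≤ k ≤ 7. Try u_k = A + B·r^k with r = q/p = (7/15)/(8/15) = 7/8. Substitution satisfies the recurrence; boundary conditions give:
  u_k = (1 − r^k) / (1 − r^N) = (1 − (7/8)^6) / (1 − (7/8)^8) = 616512/734161.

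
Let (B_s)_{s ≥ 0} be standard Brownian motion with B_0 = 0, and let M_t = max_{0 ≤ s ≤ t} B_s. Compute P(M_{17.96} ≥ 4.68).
P(M_{17.96} ≥ 4.68) = 2·P(B_{17.96} ≥ 4.68) = 2(1 − Φ(4.68/√17.96)) ≈ 0.2695

By the reflection principle for Brownian motion, P(M_t ≥ a) = 2 · P(B_t ≥ a) for a ≥ 0. Since B_t ~ N(0, t), P(B_t ≥ 4.68) = 1 − Φ(4.68/√t) = 1 − Φ(4.68/√17.96) = 1 − Φ(1.1043). So
  P(M_{17.96} ≥ 4.68) = 2(1 − Φ(1.1043)) ≈ 0.2695.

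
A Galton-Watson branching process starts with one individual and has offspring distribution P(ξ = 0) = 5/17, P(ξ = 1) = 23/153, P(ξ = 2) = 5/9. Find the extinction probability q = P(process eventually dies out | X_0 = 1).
q = 9/17

The pgf is f(s) = 5/17 + 23/153·s + 5/9·s². The extinction probability q is the smallest fixed point of f in [0, 1]. Setting s = f(s):
  5/9·s² + (23/153 − 1)·s + 5/17 = 0
  5/9·s² − (5/17 + 5/9)·s + 5/17 = 0
which factors as (s − 1)·(5/9·s − 5/17) = 0, giving roots s = 1 and s = (5/17)/(5/9) = 9/17.
Mean offspring μ = 23/153 + 2·5/9 = 193/153 > 1 (supercritical), so q < 1. The extinction probability is the smaller root: q = (5/17)/(5/9) = 9/17.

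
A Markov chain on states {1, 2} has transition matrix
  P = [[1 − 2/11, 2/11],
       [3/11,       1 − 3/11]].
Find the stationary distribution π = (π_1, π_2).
π_1 = 3/5, π_2 = 2/5

Solve πP = π with π_1 + π_2 = 1. From πP = π: π_1 · (1 − 2/11) + π_2 · 3/11 = π_1 ⇒ π_2 · 3/11 = π_1 · 2/11 ⇒ π_2/π_1 = (2/11)/(3/11) = 2/3. Together with π_1 + π_2 = 1:
  π_1 = (3/11)/(2/11 + 3/11) = (3/11)/(5/11) = 3/5,
  π_2 = (2/11)/(2/11 + 3/11) = (2/11)/(5/11) = 2/5.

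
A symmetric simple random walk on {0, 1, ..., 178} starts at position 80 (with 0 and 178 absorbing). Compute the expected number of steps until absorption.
E[τ | X_0 = 80] = 7840

Let v_k = E[τ | X_0 = k]. Boundary: v_0 = v_178 = 0. Recurrence: v_k = 1 + (v_{k-1} + v_{k+1})/2 for 1 ≤ k ≤ 177. The particular solution to v_k − (v_{k-1} + v_{k+1})/2 = 1 is v_k = −k^2. Adding homogeneous solution A + B k and matching boundaries gives v_k = k (178 − k). Substituting k = 80: v_80 = 80 · 98 = 7840.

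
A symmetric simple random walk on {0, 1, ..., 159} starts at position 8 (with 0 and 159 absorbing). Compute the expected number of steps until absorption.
E[τ | X_0 = 8] = 1208

Let v_k = E[τ | X_0 = k]. Boundary: v_0 = v_159 = 0. Recurrence: v_k = 1 + (v_{k-1} + v_{k+1})/2 for 1 ≤ k ≤ 158. The particular solution to v_k − (v_{k-1} + v_{k+1})/2 = 1 is v_k = −k^2. Adding homogeneous solution A + B k and matching boundaries gives v_k = k (159 − k). Substituting k = 8: v_8 = 8 · 151 = 1208.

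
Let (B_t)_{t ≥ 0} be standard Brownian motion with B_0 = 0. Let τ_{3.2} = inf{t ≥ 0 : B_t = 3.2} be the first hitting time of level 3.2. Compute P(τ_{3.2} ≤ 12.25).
P(τ_{3.2} ≤ 12.25) = 2(1 − Φ(3.2/√12.25)) = 2(1 − Φ(0.9143)) ≈ 0.3606

By the reflection principle for standard BM, P(τ_b ≤ t) = 2 · P(B_t ≥ b). Since B_t ~ N(0, t), P(B_t ≥ 3.2) = 1 − Φ(3.2/√t) = 1 − Φ(3.2/√12.25) = 1 − Φ(0.9143) ≈ 0.18028. Doubling: P(τ_{3.2} ≤ 12.25) ≈ 2 · 0.18028 = 0.36056 ≈ 0.3606.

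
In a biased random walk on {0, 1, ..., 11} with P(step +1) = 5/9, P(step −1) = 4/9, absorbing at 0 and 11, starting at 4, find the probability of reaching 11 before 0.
P(hit 11 before 0) = (1 − (4/5)^4) / (1 − (4/5)^11) = 28828125/44633821

Let u_k denote P(reach 11 before 0 | start at k). Boundary: u_0 = 0, u_11 = 1. Recurrence: u_k = 5/9·u_{k+1} + 4/9·u_{k-1} for 1 ≤ k ≤ 10. Try u_k = A + B·r^k with r = q/p = (4/9)/(5/9) = 4/5. Substitution satisfies the recurrence; boundary conditions give:
  u_k = (1 − r^k) / (1 − r^N) = (1 − (4/5)^4) / (1 − (4/5)^11) = 28828125/44633821.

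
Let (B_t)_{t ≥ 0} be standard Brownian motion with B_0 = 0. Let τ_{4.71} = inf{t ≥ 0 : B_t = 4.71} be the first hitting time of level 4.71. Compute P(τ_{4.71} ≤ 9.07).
P(τ_{4.71} ≤ 9.07) = 2(1 − Φ(4.71/√9.07)) = 2(1 − Φ(1.5639)) ≈ 0.1178

By the reflection principle for standard BM, P(τ_b ≤ t) = 2 · P(B_t ≥ b). Since B_t ~ N(0, t), P(B_t ≥ 4.71) = 1 − Φ(4.71/√t) = 1 − Φ(4.71/√9.07) = 1 − Φ(1.5639) ≈ 0.05892. Doubling: P(τ_{4.71} ≤ 9.07) ≈ 2 · 0.05892 = 0.11784 ≈ 0.1178.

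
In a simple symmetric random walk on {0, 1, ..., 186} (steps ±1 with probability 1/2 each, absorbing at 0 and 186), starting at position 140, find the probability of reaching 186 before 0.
P(hit 186 before 0) = 140/186 = 70/93

Let u_k = P(hit 186 before 0 | start at k). Then u_0 = 0, u_186 = 1, and u_k = u_{k-1}/2 + u_{k+1}/2 for 1 ≤ k ≤ 185. This harmonic recurrence is solved by u_k = k/186, giving u_140 = 140/186 = 70/93.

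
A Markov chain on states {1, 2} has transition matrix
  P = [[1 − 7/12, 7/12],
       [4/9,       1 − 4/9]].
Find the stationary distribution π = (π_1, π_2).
π_1 = 16/37, π_2 = 21/37

Solve πP = π with π_1 + π_2 = 1. From πP = π: π_1 · (1 − 7/12) + π_2 · 4/9 = π_1 ⇒ π_2 · 4/9 = π_1 · 7/12 ⇒ π_2/π_1 = (7/12)/(4/9) = 21/16. Together with π_1 + π_2 = 1:
  π_1 = (4/9)/(7/12 + 4/9) = (4/9)/(37/36) = 16/37,
  π_2 = (7/12)/(7/12 + 4/9) = (7/12)/(37/36) = 21/37.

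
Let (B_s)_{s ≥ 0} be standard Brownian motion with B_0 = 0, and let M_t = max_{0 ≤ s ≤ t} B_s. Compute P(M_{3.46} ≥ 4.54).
P(M_{3.46} ≥ 4.54) = 2·P(B_{3.46} ≥ 4.54) = 2(1 − Φ(4.54/√3.46)) ≈ 0.0147

By the reflection principle for Brownian motion, P(M_t ≥ a) = 2 · P(B_t ≥ a) for a ≥ 0. Since B_t ~ N(0, t), P(B_t ≥ 4.54) = 1 − Φ(4.54/√t) = 1 − Φ(4.54/√3.46) = 1 − Φ(2.4407). So
  P(M_{3.46} ≥ 4.54) = 2(1 − Φ(2.4407)) ≈ 0.0147.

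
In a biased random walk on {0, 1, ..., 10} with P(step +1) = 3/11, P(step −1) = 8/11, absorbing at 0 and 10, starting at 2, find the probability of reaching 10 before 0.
P(hit 10 before 0) = (1 − (8/3)^2) / (1 − (8/3)^10) = 6561/19521505

Let u_k denote P(reach 10 before 0 | start at k). Boundary: u_0 = 0, u_10 = 1. Recurrence: u_k = 3/11·u_{k+1} + 8/11·u_{k-1} for 1 ≤ k ≤ 9. Try u_k = A + B·r^k with r = q/p = (8/11)/(3/11) = 8/3. Substitution satisfies the recurrence; boundary conditions give:
  u_k = (1 − r^k) / (1 − r^N) = (1 − (8/3)^2) / (1 − (8/3)^10) = 6561/19521505.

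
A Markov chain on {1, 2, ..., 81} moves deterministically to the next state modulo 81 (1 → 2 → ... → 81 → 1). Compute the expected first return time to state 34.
E[T_34 | X_0 = 34] = 81

The chain cycles deterministically, so starting at state 34 it returns in exactly 81 steps. Equivalently, the stationary distribution is uniform π_j = 1/81 for every state j, so by Kac's formula E[T_34] = 1/π_34 = 81.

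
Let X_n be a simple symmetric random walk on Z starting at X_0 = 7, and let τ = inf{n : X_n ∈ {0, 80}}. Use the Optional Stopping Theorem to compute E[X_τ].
E[X_τ] = 7

X_n is a martingale and τ is a bounded-mean stopping time (indeed τ is finite a.s. with bounded expectation since the walk is in a bounded region). By the OST, E[X_τ] = E[X_0] = 7. Equivalently: E[X_τ] = 80 · P(hit 80 first) + 0 · P(hit 0 first) = 80 · (7/80) = 7.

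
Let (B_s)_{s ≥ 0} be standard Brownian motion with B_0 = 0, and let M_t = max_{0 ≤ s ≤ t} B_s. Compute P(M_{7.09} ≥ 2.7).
P(M_{7.09} ≥ 2.7) = 2·P(B_{7.09} ≥ 2.7) = 2(1 − Φ(2.7/√7.09)) ≈ 0.3106

By the reflection principle for Brownian motion, P(M_t ≥ a) = 2 · P(B_t ≥ a) for a ≥ 0. Since B_t ~ N(0, t), P(B_t ≥ 2.7) = 1 − Φ(2.7/√t) = 1 − Φ(2.7/√7.09) = 1 − Φ(1.0140). So
  P(M_{7.09} ≥ 2.7) = 2(1 − Φ(1.0140)) ≈ 0.3106.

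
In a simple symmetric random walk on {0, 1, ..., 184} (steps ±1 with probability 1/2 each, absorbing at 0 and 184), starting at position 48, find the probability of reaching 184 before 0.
P(hit 184 before 0) = 48/184 = 6/23

Let u_k = P(hit 184 before 0 | start at k). Then u_0 = 0, u_184 = 1, and u_k = u_{k-1}/2 + u_{k+1}/2 for 1 ≤ k ≤ 183. This harmonic recurrence is solved by u_k = k/184, giving u_48 = 48/184 = 6/23.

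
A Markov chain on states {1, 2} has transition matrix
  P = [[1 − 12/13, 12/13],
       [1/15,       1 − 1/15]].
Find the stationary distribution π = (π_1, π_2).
π_1 = 13/193, π_2 = 180/193

Solve πP = π with π_1 + π_2 = 1. From πP = π: π_1 · (1 − 12/13) + π_2 · 1/15 = π_1 ⇒ π_2 · 1/15 = π_1 · 12/13 ⇒ π_2/π_1 = (12/13)/(1/15) = 180/13. Together with π_1 + π_2 = 1:
  π_1 = (1/15)/(12/13 + 1/15) = (1/15)/(193/195) = 13/193,
  π_2 = (12/13)/(12/13 + 1/15) = (12/13)/(193/195) = 180/193.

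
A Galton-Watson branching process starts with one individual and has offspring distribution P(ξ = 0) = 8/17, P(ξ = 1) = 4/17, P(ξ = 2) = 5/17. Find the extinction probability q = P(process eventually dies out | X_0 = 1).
q = 1

Mean offspring μ = 0·8/17 + 1·4/17 + 2·5/17 = 14/17 ≤ 1. For μ ≤ 1 with offspring not concentrated at 1, the Galton-Watson process goes extinct almost surely, so q = 1.
(Algebraic check: The pgf is f(s) = 8/17 + 4/17·s + 5/17·s². The extinction probability q is the smallest fixed point of f in [0, 1]. Setting s = f(s):
  5/17·s² + (4/17 − 1)·s + 8/17 = 0
  5/17·s² − (8/17 + 5/17)·s + 8/17 = 0
which factors as (s − 1)·(5/17·s − 8/17) = 0, giving roots s = 1 and s = (8/17)/(5/17) = 8/5. Since 8/5 ≥ 1, the smallest root in [0, 1] is s = 1.)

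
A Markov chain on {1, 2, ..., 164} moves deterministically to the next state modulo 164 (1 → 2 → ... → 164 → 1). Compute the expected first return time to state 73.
E[T_73 | X_0 = 73] = 164

The chain cycles deterministically, so starting at state 73 it returns in exactly 164 steps. Equivalently, the stationary distribution is uniform π_j = 1/164 for every state j, so by Kac's formula E[T_73] = 1/π_73 = 164.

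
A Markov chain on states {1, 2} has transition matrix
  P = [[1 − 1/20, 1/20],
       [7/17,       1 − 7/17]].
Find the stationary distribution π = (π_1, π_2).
π_1 = 140/157, π_2 = 17/157

Solve πP = π with π_1 + π_2 = 1. From πP = π: π_1 · (1 − 1/20) + π_2 · 7/17 = π_1 ⇒ π_2 · 7/17 = π_1 · 1/20 ⇒ π_2/π_1 = (1/20)/(7/17) = 17/140. Together with π_1 + π_2 = 1:
  π_1 = (7/17)/(1/20 + 7/17) = (7/17)/(157/340) = 140/157,
  π_2 = (1/20)/(1/20 + 7/17) = (1/20)/(157/340) = 17/157.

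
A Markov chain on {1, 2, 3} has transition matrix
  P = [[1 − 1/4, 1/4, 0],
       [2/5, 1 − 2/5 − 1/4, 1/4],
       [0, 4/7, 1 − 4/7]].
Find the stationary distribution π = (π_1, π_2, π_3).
π = (128/243, 80/243, 35/243)

This is a birth-death chain on three states, which satisfies detailed balance: π_1 · P_{12} = π_2 · P_{21} and π_2 · P_{23} = π_3 · P_{32}.
From π_1 · 1/4 = π_2 · 2/5: π_2/π_1 = (1/4)/(2/5) = 5/8.
From π_2 · 1/4 = π_3 · 4/7: π_3/π_2 = (1/4)/(4/7) = 7/16.
Take π_1 proportional to 1; then unnormalized π = (1, 5/8, 35/128). Normalize by dividing by the sum 243/128:
  π = (128/243, 80/243, 35/243).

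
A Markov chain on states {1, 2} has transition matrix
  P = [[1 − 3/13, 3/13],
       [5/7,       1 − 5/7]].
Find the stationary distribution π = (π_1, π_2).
π_1 = 65/86, π_2 = 21/86

Solve πP = π with π_1 + π_2 = 1. From πP = π: π_1 · (1 − 3/13) + π_2 · 5/7 = π_1 ⇒ π_2 · 5/7 = π_1 · 3/13 ⇒ π_2/π_1 = (3/13)/(5/7) = 21/65. Together with π_1 + π_2 = 1:
  π_1 = (5/7)/(3/13 + 5/7) = (5/7)/(86/91) = 65/86,
  π_2 = (3/13)/(3/13 + 5/7) = (3/13)/(86/91) = 21/86.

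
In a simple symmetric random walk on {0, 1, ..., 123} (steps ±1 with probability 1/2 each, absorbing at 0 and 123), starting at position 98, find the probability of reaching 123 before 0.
P(hit 123 before 0) = 98/123

Let u_k = P(hit 123 before 0 | start at k). Then u_0 = 0, u_123 = 1, and u_k = u_{k-1}/2 + u_{k+1}/2 for 1 ≤ k ≤ 122. This harmonic recurrence is solved by u_k = k/123, giving u_98 = 98/123.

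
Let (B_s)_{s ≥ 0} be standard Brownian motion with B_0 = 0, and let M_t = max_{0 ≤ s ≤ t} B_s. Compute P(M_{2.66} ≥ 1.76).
P(M_{2.66} ≥ 1.76) = 2·P(B_{2.66} ≥ 1.76) = 2(1 − Φ(1.76/√2.66)) ≈ 0.2805

By the reflection principle for Brownian motion, P(M_t ≥ a) = 2 · P(B_t ≥ a) for a ≥ 0. Since B_t ~ N(0, t), P(B_t ≥ 1.76) = 1 − Φ(1.76/√t) = 1 − Φ(1.76/√2.66) = 1 − Φ(1.0791). So
  P(M_{2.66} ≥ 1.76) = 2(1 − Φ(1.0791)) ≈ 0.2805.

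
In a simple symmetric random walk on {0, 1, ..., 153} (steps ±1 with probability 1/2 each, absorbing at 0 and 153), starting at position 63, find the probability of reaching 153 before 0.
P(hit 153 before 0) = 63/153 = 7/17

Let u_k = P(hit 153 before 0 | start at k). Then u_0 = 0, u_153 = 1, and u_k = u_{k-1}/2 + u_{k+1}/2 for 1 ≤ k ≤ 152. This harmonic recurrence is solved by u_k = k/153, giving u_63 = 63/153 = 7/17.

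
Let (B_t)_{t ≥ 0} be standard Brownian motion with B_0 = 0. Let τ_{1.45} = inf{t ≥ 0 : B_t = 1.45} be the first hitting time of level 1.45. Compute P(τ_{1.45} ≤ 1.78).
P(τ_{1.45} ≤ 1.78) = 2(1 − Φ(1.45/√1.78)) = 2(1 − Φ(1.0868)) ≈ 0.2771

By the reflection principle for standard BM, P(τ_b ≤ t) = 2 · P(B_t ≥ b). Since B_t ~ N(0, t), P(B_t ≥ 1.45) = 1 − Φ(1.45/√t) = 1 − Φ(1.45/√1.78) = 1 − Φ(1.0868) ≈ 0.13856. Doubling: P(τ_{1.45} ≤ 1.78) ≈ 2 · 0.13856 = 0.27712 ≈ 0.2771.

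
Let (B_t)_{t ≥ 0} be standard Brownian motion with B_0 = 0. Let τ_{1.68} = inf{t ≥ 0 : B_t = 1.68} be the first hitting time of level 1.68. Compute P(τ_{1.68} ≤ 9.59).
P(τ_{1.68} ≤ 9.59) = 2(1 − Φ(1.68/√9.59)) = 2(1 − Φ(0.5425)) ≈ 0.5875

By the reflection principle for standard BM, P(τ_b ≤ t) = 2 · P(B_t ≥ b). Since B_t ~ N(0, t), P(B_t ≥ 1.68) = 1 − Φ(1.68/√t) = 1 − Φ(1.68/√9.59) = 1 − Φ(0.5425) ≈ 0.29374. Doubling: P(τ_{1.68} ≤ 9.59) ≈ 2 · 0.29374 = 0.58748 ≈ 0.5875.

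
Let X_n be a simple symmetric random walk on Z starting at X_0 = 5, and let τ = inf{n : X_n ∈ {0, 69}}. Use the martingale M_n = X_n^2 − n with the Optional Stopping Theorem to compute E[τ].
E[τ] = 320

M_n = X_n^2 − n is a martingale (since E[X_{n+1}^2 | F_n] = X_n^2 + 1). By OST (τ has finite mean in a bounded region), E[M_τ] = E[M_0] = X_0^2 − 0 = 5^2 = 25. Also E[M_τ] = E[X_τ^2] − E[τ]. The walk exits at 0 or 69, with P(hit 69 first) = 5/69, so E[X_τ^2] = 69^2 · 5/69 + 0 = 345. Thus E[τ] = E[X_τ^2] − E[M_τ] = 345 − 25 = 320 = 5(69 − 5) = 320.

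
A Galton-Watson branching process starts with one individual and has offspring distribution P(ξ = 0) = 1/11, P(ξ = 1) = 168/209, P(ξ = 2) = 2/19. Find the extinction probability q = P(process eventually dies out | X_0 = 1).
q = 19/22

The pgf is f(s) = 1/11 + 168/209·s + 2/19·s². The extinction probability q is the smallest fixed point of f in [0, 1]. Setting s = f(s):
  2/19·s² + (168/209 − 1)·s + 1/11 = 0
  2/19·s² − (1/11 + 2/19)·s + 1/11 = 0
which factors as (s − 1)·(2/19·s − 1/11) = 0, giving roots s = 1 and s = (1/11)/(2/19) = 19/22.
Mean offspring μ = 168/209 + 2·2/19 = 212/209 > 1 (supercritical), so q < 1. The extinction probability is the smaller root: q = (1/11)/(2/19) = 19/22.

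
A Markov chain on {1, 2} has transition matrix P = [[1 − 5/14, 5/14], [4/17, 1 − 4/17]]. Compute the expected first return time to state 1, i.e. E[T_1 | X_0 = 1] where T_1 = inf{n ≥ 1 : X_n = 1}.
E[T_1 | X_0 = 1] = 1/π_1 = 141/56

For an irreducible recurrent Markov chain with stationary distribution π, E[T_i | X_0 = i] = 1/π_i (Kac's formula). Here π_1 = (4/17)/(5/14 + 4/17) = (4/17)/(141/238) = 56/141, so E[T_1 | X_0 = 1] = 1/π_1 = (5/14 + 4/17)/(4/17) = (141/238)/(4/17) = 141/56.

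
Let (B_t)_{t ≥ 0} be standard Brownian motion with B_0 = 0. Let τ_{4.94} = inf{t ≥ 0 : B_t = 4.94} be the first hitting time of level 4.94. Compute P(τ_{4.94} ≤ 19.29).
P(τ_{4.94} ≤ 19.29) = 2(1 − Φ(4.94/√19.29)) = 2(1 − Φ(1.1248)) ≈ 0.2607

By the reflection principle for standard BM, P(τ_b ≤ t) = 2 · P(B_t ≥ b). Since B_t ~ N(0, t), P(B_t ≥ 4.94) = 1 − Φ(4.94/√t) = 1 − Φ(4.94/√19.29) = 1 − Φ(1.1248) ≈ 0.13034. Doubling: P(τ_{4.94} ≤ 19.29) ≈ 2 · 0.13034 = 0.26068 ≈ 0.2607.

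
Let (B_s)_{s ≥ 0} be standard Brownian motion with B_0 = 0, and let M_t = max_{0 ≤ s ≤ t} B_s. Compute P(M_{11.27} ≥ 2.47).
P(M_{11.27} ≥ 2.47) = 2·P(B_{11.27} ≥ 2.47) = 2(1 − Φ(2.47/√11.27)) ≈ 0.4619

By the reflection principle for Brownian motion, P(M_t ≥ a) = 2 · P(B_t ≥ a) for a ≥ 0. Since B_t ~ N(0, t), P(B_t ≥ 2.47) = 1 − Φ(2.47/√t) = 1 − Φ(2.47/√11.27) = 1 − Φ(0.7358). So
  P(M_{11.27} ≥ 2.47) = 2(1 − Φ(0.7358)) ≈ 0.4619.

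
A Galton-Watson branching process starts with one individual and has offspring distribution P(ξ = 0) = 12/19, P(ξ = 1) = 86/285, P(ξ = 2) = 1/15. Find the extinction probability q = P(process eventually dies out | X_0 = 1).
q = 1

Mean offspring μ = 0·12/19 + 1·86/285 + 2·1/15 = 124/285 ≤ 1. For μ ≤ 1 with offspring not concentrated at 1, the Galton-Watson process goes extinct almost surely, so q = 1.
(Algebraic check: The pgf is f(s) = 12/19 + 86/285·s + 1/15·s². The extinction probability q is the smallest fixed point of f in [0, 1]. Setting s = f(s):
  1/15·s² + (86/285 − 1)·s + 12/19 = 0
  1/15·s² − (12/19 + 1/15)·s + 12/19 = 0
which factors as (s − 1)·(1/15·s − 12/19) = 0, giving roots s = 1 and s = (12/19)/(1/15) = 180/19. Since 180/19 ≥ 1, the smallest root in [0, 1] is s = 1.)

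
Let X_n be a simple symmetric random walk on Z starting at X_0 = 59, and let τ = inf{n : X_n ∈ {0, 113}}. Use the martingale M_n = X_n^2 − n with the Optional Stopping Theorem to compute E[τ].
E[τ] = 3186

M_n = X_n^2 − n is a martingale (since E[X_{n+1}^2 | F_n] = X_n^2 + 1). By OST (τ has finite mean in a bounded region), E[M_τ] = E[M_0] = X_0^2 − 0 = 59^2 = 3481. Also E[M_τ] = E[X_τ^2] − E[τ]. The walk exits at 0 or 113, with P(hit 113 first) = 59/113, so E[X_τ^2] = 113^2 · 59/113 + 0 = 6667. Thus E[τ] = E[X_τ^2] − E[M_τ] = 6667 − 3481 = 3186 = 59(113 − 59) = 3186.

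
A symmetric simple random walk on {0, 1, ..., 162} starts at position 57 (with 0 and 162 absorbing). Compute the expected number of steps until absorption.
E[τ | X_0 = 57] = 5985

Let v_k = E[τ | X_0 = k]. Boundary: v_0 = v_162 = 0. Recurrence: v_k = 1 + (v_{k-1} + v_{k+1})/2 for 1 ≤ k ≤ 161. The particular solution to v_k − (v_{k-1} + v_{k+1})/2 = 1 is v_k = −k^2. Adding homogeneous solution A + B k and matching boundaries gives v_k = k (162 − k). Substituting k = 57: v_57 = 57 · 105 = 5985.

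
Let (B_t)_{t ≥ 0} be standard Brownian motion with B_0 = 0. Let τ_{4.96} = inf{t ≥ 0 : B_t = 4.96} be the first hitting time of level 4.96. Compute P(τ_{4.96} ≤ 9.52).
P(τ_{4.96} ≤ 9.52) = 2(1 − Φ(4.96/√9.52)) = 2(1 − Φ(1.6075)) ≈ 0.1079

By the reflection principle for standard BM, P(τ_b ≤ t) = 2 · P(B_t ≥ b). Since B_t ~ N(0, t), P(B_t ≥ 4.96) = 1 − Φ(4.96/√t) = 1 − Φ(4.96/√9.52) = 1 − Φ(1.6075) ≈ 0.05397. Doubling: P(τ_{4.96} ≤ 9.52) ≈ 2 · 0.05397 = 0.10794 ≈ 0.1079.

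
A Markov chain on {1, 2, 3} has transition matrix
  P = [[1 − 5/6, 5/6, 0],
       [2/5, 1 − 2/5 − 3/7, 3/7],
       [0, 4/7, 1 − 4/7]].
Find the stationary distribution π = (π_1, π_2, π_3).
π = (48/223, 100/223, 75/223)

This is a birth-death chain on three states, which satisfies detailed balance: π_1 · P_{12} = π_2 · P_{21} and π_2 · P_{23} = π_3 · P_{32}.
From π_1 · 5/6 = π_2 · 2/5: π_2/π_1 = (5/6)/(2/5) = 25/12.
From π_2 · 3/7 = π_3 · 4/7: π_3/π_2 = (3/7)/(4/7) = 3/4.
Take π_1 proportional to 1; then unnormalized π = (1, 25/12, 25/16). Normalize by dividing by the sum 223/48:
  π = (48/223, 100/223, 75/223).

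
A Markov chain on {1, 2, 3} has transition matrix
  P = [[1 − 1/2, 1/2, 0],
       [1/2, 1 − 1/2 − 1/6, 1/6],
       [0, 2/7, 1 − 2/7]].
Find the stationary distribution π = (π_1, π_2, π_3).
π = (12/31, 12/31, 7/31)

This is a birth-death chain on three states, which satisfies detailed balance: π_1 · P_{12} = π_2 · P_{21} and π_2 · P_{23} = π_3 · P_{32}.
From π_1 · 1/2 = π_2 · 1/2: π_2/π_1 = (1/2)/(1/2) = 1.
From π_2 · 1/6 = π_3 · 2/7: π_3/π_2 = (1/6)/(2/7) = 7/12.
Take π_1 proportional to 1; then unnormalized π = (1, 1, 7/12). Normalize by dividing by the sum 31/12:
  π = (12/31, 12/31, 7/31).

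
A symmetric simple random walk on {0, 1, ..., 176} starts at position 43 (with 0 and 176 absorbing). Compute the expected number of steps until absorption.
E[τ | X_0 = 43] = 5719

Let v_k = E[τ | X_0 = k]. Boundary: v_0 = v_176 = 0. Recurrence: v_k = 1 + (v_{k-1} + v_{k+1})/2 for 1 ≤ k ≤ 175. The particular solution to v_k − (v_{k-1} + v_{k+1})/2 = 1 is v_k = −k^2. Adding homogeneous solution A + B k and matching boundaries gives v_k = k (176 − k). Substituting k = 43: v_43 = 43 · 133 = 5719.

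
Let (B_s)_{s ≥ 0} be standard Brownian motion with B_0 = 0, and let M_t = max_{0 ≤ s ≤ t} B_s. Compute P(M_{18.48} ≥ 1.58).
P(M_{18.48} ≥ 1.58) = 2·P(B_{18.48} ≥ 1.58) = 2(1 − Φ(1.58/√18.48)) ≈ 0.7132

By the reflection principle for Brownian motion, P(M_t ≥ a) = 2 · P(B_t ≥ a) for a ≥ 0. Since B_t ~ N(0, t), P(B_t ≥ 1.58) = 1 − Φ(1.58/√t) = 1 − Φ(1.58/√18.48) = 1 − Φ(0.3675). So
  P(M_{18.48} ≥ 1.58) = 2(1 − Φ(0.3675)) ≈ 0.7132.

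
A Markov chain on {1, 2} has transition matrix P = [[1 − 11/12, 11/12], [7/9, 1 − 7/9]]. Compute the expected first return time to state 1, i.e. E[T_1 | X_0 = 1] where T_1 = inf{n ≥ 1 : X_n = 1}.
E[T_1 | X_0 = 1] = 1/π_1 = 61/28

For an irreducible recurrent Markov chain with stationary distribution π, E[T_i | X_0 = i] = 1/π_i (Kac's formula). Here π_1 = (7/9)/(11/12 + 7/9) = (7/9)/(61/36) = 28/61, so E[T_1 | X_0 = 1] = 1/π_1 = (11/12 + 7/9)/(7/9) = (61/36)/(7/9) = 61/28.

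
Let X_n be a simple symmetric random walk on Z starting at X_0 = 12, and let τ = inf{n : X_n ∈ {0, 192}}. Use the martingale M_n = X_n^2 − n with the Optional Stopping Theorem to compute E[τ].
E[τ] = 2160

M_n = X_n^2 − n is a martingale (since E[X_{n+1}^2 | F_n] = X_n^2 + 1). By OST (τ has finite mean in a bounded region), E[M_τ] = E[M_0] = X_0^2 − 0 = 12^2 = 144. Also E[M_τ] = E[X_τ^2] − E[τ]. The walk exits at 0 or 192, with P(hit 192 first) = 12/192, so E[X_τ^2] = 192^2 · 12/192 + 0 = 2304. Thus E[τ] = E[X_τ^2] − E[M_τ] = 2304 − 144 = 2160 = 12(192 − 12) = 2160.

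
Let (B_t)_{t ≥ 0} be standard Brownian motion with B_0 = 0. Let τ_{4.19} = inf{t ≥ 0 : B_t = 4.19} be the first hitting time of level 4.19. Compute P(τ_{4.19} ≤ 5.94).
P(τ_{4.19} ≤ 5.94) = 2(1 − Φ(4.19/√5.94)) = 2(1 − Φ(1.7192)) ≈ 0.0856

By the reflection principle for standard BM, P(τ_b ≤ t) = 2 · P(B_t ≥ b). Since B_t ~ N(0, t), P(B_t ≥ 4.19) = 1 − Φ(4.19/√t) = 1 − Φ(4.19/√5.94) = 1 − Φ(1.7192) ≈ 0.04279. Doubling: P(τ_{4.19} ≤ 5.94) ≈ 2 · 0.04279 = 0.08558 ≈ 0.0856.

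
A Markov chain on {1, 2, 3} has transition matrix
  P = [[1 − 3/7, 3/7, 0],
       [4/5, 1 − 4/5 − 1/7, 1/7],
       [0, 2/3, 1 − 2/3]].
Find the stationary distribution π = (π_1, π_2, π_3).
π = (392/647, 210/647, 45/647)

This is a birth-death chain on three states, which satisfies detailed balance: π_1 · P_{12} = π_2 · P_{21} and π_2 · P_{23} = π_3 · P_{32}.
From π_1 · 3/7 = π_2 · 4/5: π_2/π_1 = (3/7)/(4/5) = 15/28.
From π_2 · 1/7 = π_3 · 2/3: π_3/π_2 = (1/7)/(2/3) = 3/14.
Take π_1 proportional to 1; then unnormalized π = (1, 15/28, 45/392). Normalize by dividing by the sum 647/392:
  π = (392/647, 210/647, 45/647).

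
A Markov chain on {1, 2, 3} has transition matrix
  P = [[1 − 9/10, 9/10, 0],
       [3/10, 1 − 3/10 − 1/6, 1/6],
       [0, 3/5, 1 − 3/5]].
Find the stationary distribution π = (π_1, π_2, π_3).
π = (6/29, 18/29, 5/29)

This is a birth-death chain on three states, which satisfies detailed balance: π_1 · P_{12} = π_2 · P_{21} and π_2 · P_{23} = π_3 · P_{32}.
From π_1 · 9/10 = π_2 · 3/10: π_2/π_1 = (9/10)/(3/10) = 3.
From π_2 · 1/6 = π_3 · 3/5: π_3/π_2 = (1/6)/(3/5) = 5/18.
Take π_1 proportional to 1; then unnormalized π = (1, 3, 5/6). Normalize by dividing by the sum 29/6:
  π = (6/29, 18/29, 5/29).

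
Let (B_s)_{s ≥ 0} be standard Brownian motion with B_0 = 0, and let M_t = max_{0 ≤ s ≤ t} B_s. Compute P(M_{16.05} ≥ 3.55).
P(M_{16.05} ≥ 3.55) = 2·P(B_{16.05} ≥ 3.55) = 2(1 − Φ(3.55/√16.05)) ≈ 0.3756

By the reflection principle for Brownian motion, P(M_t ≥ a) = 2 · P(B_t ≥ a) for a ≥ 0. Since B_t ~ N(0, t), P(B_t ≥ 3.55) = 1 − Φ(3.55/√t) = 1 − Φ(3.55/√16.05) = 1 − Φ(0.8861). So
  P(M_{16.05} ≥ 3.55) = 2(1 − Φ(0.8861)) ≈ 0.3756.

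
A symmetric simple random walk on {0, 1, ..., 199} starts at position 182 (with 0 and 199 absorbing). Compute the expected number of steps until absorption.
E[τ | X_0 = 182] = 3094

Let v_k = E[τ | X_0 = k]. Boundary: v_0 = v_199 = 0. Recurrence: v_k = 1 + (v_{k-1} + v_{k+1})/2 for 1 ≤ k ≤ 198. The particular solution to v_k − (v_{k-1} + v_{k+1})/2 = 1 is v_k = −k^2. Adding homogeneous solution A + B k and matching boundaries gives v_k = k (199 − k). Substituting k = 182: v_182 = 182 · 17 = 3094.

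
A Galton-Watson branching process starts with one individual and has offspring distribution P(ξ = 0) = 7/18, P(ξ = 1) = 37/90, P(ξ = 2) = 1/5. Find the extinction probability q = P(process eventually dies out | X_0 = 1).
q = 1

Mean offspring μ = 0·7/18 + 1·37/90 + 2·1/5 = 73/90 ≤ 1. For μ ≤ 1 with offspring not concentrated at 1, the Galton-Watson process goes extinct almost surely, so q = 1.
(Algebraic check: The pgf is f(s) = 7/18 + 37/90·s + 1/5·s². The extinction probability q is the smallest fixed point of f in [0, 1]. Setting s = f(s):
  1/5·s² + (37/90 − 1)·s + 7/18 = 0
  1/5·s² − (7/18 + 1/5)·s + 7/18 = 0
which factors as (s − 1)·(1/5·s − 7/18) = 0, giving roots s = 1 and s = (7/18)/(1/5) = 35/18. Since 35/18 ≥ 1, the smallest root in [0, 1] is s = 1.)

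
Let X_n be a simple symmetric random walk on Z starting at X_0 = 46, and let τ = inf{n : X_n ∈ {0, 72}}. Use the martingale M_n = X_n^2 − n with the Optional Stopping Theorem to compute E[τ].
E[τ] = 1196

M_n = X_n^2 − n is a martingale (since E[X_{n+1}^2 | F_n] = X_n^2 + 1). By OST (τ has finite mean in a bounded region), E[M_τ] = E[M_0] = X_0^2 − 0 = 46^2 = 2116. Also E[M_τ] = E[X_τ^2] − E[τ]. The walk exits at 0 or 72, with P(hit 72 first) = 46/72, so E[X_τ^2] = 72^2 · 46/72 + 0 = 3312. Thus E[τ] = E[X_τ^2] − E[M_τ] = 3312 − 2116 = 1196 = 46(72 − 46) = 1196.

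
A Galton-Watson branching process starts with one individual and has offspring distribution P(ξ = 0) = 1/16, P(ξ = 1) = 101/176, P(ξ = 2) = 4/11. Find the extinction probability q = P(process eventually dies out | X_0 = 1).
q = 11/64

The pgf is f(s) = 1/16 + 101/176·s + 4/11·s². The extinction probability q is the smallest fixed point of f in [0, 1]. Setting s = f(s):
  4/11·s² + (101/176 − 1)·s + 1/16 = 0
  4/11·s² − (1/16 + 4/11)·s + 1/16 = 0
which factors as (s − 1)·(4/11·s − 1/16) = 0, giving roots s = 1 and s = (1/16)/(4/11) = 11/64.
Mean offspring μ = 101/176 + 2·4/11 = 229/176 > 1 (supercritical), so q < 1. The extinction probability is the smaller root: q = (1/16)/(4/11) = 11/64.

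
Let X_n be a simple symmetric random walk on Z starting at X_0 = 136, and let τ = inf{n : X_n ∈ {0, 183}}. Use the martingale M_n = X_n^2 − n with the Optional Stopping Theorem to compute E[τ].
E[τ] = 6392

M_n = X_n^2 − n is a martingale (since E[X_{n+1}^2 | F_n] = X_n^2 + 1). By OST (τ has finite mean in a bounded region), E[M_τ] = E[M_0] = X_0^2 − 0 = 136^2 = 18496. Also E[M_τ] = E[X_τ^2] − E[τ]. The walk exits at 0 or 183, with P(hit 183 first) = 136/183, so E[X_τ^2] = 183^2 · 136/183 + 0 = 24888. Thus E[τ] = E[X_τ^2] − E[M_τ] = 24888 − 18496 = 6392 = 136(183 − 136) = 6392.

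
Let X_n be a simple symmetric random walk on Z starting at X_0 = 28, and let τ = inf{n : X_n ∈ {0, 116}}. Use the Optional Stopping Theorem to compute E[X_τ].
E[X_τ] = 28

X_n is a martingale and τ is a bounded-mean stopping time (indeed τ is finite a.s. with bounded expectation since the walk is in a bounded region). By the OST, E[X_τ] = E[X_0] = 28. Equivalently: E[X_τ] = 116 · P(hit 116 first) + 0 · P(hit 0 first) = 116 · (28/116) = 28.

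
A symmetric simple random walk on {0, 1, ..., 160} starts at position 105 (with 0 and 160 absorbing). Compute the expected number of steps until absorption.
E[τ | X_0 = 105] = 5775

Let v_k = E[τ | X_0 = k]. Boundary: v_0 = v_160 = 0. Recurrence: v_k = 1 + (v_{k-1} + v_{k+1})/2 for 1 ≤ k ≤ 159. The particular solution to v_k − (v_{k-1} + v_{k+1})/2 = 1 is v_k = −k^2. Adding homogeneous solution A + B k and matching boundaries gives v_k = k (160 − k). Substituting k = 105: v_105 = 105 · 55 = 5775.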